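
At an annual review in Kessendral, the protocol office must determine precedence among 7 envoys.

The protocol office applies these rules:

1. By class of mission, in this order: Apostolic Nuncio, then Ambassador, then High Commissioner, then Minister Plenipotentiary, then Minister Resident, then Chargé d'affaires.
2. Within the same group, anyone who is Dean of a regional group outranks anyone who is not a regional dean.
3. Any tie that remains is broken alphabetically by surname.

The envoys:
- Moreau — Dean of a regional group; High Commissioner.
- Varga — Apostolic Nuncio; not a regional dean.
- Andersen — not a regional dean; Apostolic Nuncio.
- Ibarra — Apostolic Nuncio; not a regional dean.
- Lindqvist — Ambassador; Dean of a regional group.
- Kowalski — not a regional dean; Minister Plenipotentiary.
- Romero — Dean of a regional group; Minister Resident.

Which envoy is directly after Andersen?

Ibarra

By class of mission: Andersen, Ibarra and Varga (Apostolic Nuncio); then Lindqvist (Ambassador); then Moreau (High Commissioner); then Kowalski (Minister Plenipotentiary); then Romero (Minister Resident).
Andersen, Ibarra and Varga are each not a regional dean, so the next rule applies.
Among Andersen, Ibarra and Varga, alphabetically by surname: Andersen before Ibarra before Varga.
Order: Andersen, Ibarra, Varga, Lindqvist, Moreau, Kowalski, Romero.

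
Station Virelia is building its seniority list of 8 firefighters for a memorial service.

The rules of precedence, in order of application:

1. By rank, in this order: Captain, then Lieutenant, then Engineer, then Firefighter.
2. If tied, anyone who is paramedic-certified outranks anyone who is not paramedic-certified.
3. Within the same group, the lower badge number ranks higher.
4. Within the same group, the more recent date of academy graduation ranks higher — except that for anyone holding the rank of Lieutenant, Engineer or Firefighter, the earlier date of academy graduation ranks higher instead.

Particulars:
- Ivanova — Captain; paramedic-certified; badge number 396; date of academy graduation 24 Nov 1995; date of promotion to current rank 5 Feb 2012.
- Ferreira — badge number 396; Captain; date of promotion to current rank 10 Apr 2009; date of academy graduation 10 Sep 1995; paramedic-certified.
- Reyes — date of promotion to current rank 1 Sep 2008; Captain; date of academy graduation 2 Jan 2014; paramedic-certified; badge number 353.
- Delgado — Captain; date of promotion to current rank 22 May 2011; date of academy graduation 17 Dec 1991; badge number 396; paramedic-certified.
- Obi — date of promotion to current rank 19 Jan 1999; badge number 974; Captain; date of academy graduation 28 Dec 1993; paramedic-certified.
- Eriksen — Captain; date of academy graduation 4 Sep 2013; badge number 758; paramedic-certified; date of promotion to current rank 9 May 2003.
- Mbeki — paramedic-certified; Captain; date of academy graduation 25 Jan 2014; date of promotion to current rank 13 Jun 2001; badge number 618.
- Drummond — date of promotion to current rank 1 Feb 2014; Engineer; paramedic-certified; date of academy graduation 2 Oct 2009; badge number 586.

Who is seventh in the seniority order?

By rank: Reyes, Ivanova, Ferreira, Delgado, Mbeki, Eriksen and Obi (Captain); then Drummond (Engineer).
Reyes, Ivanova, Ferreira, Delgado, Mbeki, Eriksen and Obi are each paramedic-certified, so the next rule applies.
Among Reyes, Ivanova, Ferreira, Delgado, Mbeki, Eriksen and Obi, by badge number (lower first): Reyes (353) before Ivanova, Ferreira and Delgado (396) before Mbeki (618) before Eriksen (758) before Obi (974).
Among Ivanova, Ferreira and Delgado, by date of academy graduation (later first): Ivanova (24 Nov 1995) before Ferreira (10 Sep 1995) before Delgado (17 Dec 1991).
Order: Reyes, Ivanova, Ferreira, Delgado, Mbeki, Eriksen, Obi, Drummond.

Obi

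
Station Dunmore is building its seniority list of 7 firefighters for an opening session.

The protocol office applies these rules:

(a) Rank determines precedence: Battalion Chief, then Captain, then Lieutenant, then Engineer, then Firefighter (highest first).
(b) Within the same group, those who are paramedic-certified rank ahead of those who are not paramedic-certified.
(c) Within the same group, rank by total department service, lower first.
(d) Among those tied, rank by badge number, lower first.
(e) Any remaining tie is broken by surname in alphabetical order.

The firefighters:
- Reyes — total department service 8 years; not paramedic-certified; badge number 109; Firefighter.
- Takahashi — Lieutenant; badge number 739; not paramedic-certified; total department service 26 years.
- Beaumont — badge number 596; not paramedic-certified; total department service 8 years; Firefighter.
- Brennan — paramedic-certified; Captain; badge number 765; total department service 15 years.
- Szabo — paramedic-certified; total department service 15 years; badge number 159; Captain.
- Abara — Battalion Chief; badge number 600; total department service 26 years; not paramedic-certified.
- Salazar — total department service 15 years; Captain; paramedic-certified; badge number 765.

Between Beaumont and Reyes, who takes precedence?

Reyes

By rank: Abara (Battalion Chief); then Szabo, Brennan and Salazar (Captain); then Takahashi (Lieutenant); then Reyes and Beaumont (Firefighter).
Szabo, Brennan and Salazar are each paramedic-certified, so the next rule applies.
Szabo, Brennan and Salazar all have total department service 15 years, so the next rule applies.
Among Szabo, Brennan and Salazar, by badge number (lower first): Szabo (159) before Brennan and Salazar (765).
Among Brennan and Salazar, alphabetically by surname: Brennan before Salazar.
Reyes and Beaumont are each not paramedic-certified, so the next rule applies.
Reyes and Beaumont both have total department service 8 years, so the next rule applies.
Among Reyes and Beaumont, by badge number (lower first): Reyes (109) before Beaumont (596).
So Reyes takes precedence.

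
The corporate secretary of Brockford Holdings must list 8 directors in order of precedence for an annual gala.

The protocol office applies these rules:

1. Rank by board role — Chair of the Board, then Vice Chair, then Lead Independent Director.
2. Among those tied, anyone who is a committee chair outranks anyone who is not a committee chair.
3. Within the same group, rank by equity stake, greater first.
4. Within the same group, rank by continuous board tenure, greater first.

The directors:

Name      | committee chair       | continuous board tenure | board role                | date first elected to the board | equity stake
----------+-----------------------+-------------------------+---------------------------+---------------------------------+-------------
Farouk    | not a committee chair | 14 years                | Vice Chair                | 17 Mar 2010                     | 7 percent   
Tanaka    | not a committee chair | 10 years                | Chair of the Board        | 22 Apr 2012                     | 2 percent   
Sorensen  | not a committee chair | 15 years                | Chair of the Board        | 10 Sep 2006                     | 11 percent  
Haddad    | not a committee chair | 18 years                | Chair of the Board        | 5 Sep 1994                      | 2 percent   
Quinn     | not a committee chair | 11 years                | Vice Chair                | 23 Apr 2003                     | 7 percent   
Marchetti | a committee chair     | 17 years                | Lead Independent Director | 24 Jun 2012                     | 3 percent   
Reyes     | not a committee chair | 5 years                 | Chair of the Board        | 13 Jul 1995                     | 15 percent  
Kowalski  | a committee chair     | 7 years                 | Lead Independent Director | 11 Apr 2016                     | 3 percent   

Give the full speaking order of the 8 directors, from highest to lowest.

By board role: Reyes, Sorensen, Haddad and Tanaka (Chair of the Board); then Farouk and Quinn (Vice Chair); then Marchetti and Kowalski (Lead Independent Director).
Reyes, Sorensen, Haddad and Tanaka are each not a committee chair, so the next rule applies.
Among Reyes, Sorensen, Haddad and Tanaka, by equity stake (higher first): Reyes (15 percent) before Sorensen (11 percent) before Haddad and Tanaka (2 percent).
Among Haddad and Tanaka, by continuous board tenure (higher first): Haddad (18 years) before Tanaka (10 years).
Farouk and Quinn are each not a committee chair, so the next rule applies.
Farouk and Quinn both have equity stake 7 percent, so the next rule applies.
Among Farouk and Quinn, by continuous board tenure (higher first): Farouk (14 years) before Quinn (11 years).
Marchetti and Kowalski are each a committee chair, so the next rule applies.
Marchetti and Kowalski both have equity stake 3 percent, so the next rule applies.
Among Marchetti and Kowalski, by continuous board tenure (higher first): Marchetti (17 years) before Kowalski (7 years).
Full order: Reyes, Sorensen, Haddad, Tanaka, Farouk, Quinn, Marchetti, Kowalski.

Reyes, Sorensen, Haddad, Tanaka, Farouk, Quinn, Marchetti, Kowalski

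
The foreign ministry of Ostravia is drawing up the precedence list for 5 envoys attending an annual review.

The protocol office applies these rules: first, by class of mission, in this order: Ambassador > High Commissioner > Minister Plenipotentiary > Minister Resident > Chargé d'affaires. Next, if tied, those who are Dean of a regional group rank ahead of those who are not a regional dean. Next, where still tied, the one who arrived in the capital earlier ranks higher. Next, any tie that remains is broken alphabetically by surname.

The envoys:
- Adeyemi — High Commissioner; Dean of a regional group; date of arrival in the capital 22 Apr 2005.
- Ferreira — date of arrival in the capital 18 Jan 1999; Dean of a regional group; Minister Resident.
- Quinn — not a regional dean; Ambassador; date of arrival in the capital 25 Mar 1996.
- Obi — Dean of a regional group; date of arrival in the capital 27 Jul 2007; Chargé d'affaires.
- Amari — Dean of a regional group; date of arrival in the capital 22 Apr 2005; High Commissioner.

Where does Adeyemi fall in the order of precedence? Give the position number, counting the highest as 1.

2

By class of mission: Quinn (Ambassador); then Adeyemi and Amari (High Commissioner); then Ferreira (Minister Resident); then Obi (Chargé d'affaires).
Adeyemi and Amari are each Dean of a regional group, so the next rule applies.
Adeyemi and Amari both have date of arrival in the capital 22 Apr 2005, so the next rule applies.
Among Adeyemi and Amari, alphabetically by surname: Adeyemi before Amari.
Order: Quinn, Adeyemi, Amari, Ferreira, Obi. So position 2.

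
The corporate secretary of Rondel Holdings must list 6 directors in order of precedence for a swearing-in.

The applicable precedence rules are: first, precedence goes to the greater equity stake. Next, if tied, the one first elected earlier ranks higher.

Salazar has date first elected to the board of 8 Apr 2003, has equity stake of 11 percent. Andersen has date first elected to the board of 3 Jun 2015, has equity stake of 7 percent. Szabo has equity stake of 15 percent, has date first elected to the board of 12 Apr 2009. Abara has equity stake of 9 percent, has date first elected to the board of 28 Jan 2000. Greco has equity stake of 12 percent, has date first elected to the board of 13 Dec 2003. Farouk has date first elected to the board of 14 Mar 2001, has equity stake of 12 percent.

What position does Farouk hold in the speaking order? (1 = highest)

2

By equity stake (higher first): Szabo (15 percent); then Farouk and Greco (both 12 percent); then Salazar (11 percent); then Abara (9 percent); then Andersen (7 percent).
Among Farouk and Greco, by date first elected to the board (earlier first): Farouk (14 Mar 2001) before Greco (13 Dec 2003).
Order: Szabo, Farouk, Greco, Salazar, Abara, Andersen. So position 2.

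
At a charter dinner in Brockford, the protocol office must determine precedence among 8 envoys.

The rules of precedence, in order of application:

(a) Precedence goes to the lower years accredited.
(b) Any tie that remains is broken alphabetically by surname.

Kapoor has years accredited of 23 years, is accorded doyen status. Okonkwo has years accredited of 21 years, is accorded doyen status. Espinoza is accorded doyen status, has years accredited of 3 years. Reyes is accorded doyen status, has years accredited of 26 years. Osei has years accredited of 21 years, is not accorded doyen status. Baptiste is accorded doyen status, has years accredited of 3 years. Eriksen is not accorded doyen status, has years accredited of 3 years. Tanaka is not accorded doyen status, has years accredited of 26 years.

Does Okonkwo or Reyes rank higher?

By years accredited (lower first): Baptiste, Eriksen and Espinoza (each 3 years); then Okonkwo and Osei (both 21 years); then Kapoor (23 years); then Reyes and Tanaka (both 26 years).
Among Baptiste, Eriksen and Espinoza, alphabetically by surname: Baptiste before Eriksen before Espinoza.
Among Okonkwo and Osei, alphabetically by surname: Okonkwo before Osei.
Among Reyes and Tanaka, alphabetically by surname: Reyes before Tanaka.
So Okonkwo takes precedence.

Okonkwo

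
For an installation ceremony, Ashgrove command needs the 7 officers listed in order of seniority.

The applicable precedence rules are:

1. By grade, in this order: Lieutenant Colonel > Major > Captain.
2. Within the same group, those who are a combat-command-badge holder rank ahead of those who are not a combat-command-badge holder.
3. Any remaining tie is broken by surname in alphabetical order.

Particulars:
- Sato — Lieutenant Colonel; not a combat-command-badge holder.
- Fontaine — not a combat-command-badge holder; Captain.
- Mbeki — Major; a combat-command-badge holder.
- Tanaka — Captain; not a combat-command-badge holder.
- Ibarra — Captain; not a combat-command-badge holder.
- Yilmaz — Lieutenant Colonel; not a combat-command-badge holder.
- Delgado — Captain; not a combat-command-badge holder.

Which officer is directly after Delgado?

By grade: Sato and Yilmaz (Lieutenant Colonel); then Mbeki (Major); then Delgado, Fontaine, Ibarra and Tanaka (Captain).
Sato and Yilmaz are each not a combat-command-badge holder, so the next rule applies.
Among Sato and Yilmaz, alphabetically by surname: Sato before Yilmaz.
Delgado, Fontaine, Ibarra and Tanaka are each not a combat-command-badge holder, so the next rule applies.
Among Delgado, Fontaine, Ibarra and Tanaka, alphabetically by surname: Delgado before Fontaine before Ibarra before Tanaka.
Order: Sato, Yilmaz, Mbeki, Delgado, Fontaine, Ibarra, Tanaka.

Fontaine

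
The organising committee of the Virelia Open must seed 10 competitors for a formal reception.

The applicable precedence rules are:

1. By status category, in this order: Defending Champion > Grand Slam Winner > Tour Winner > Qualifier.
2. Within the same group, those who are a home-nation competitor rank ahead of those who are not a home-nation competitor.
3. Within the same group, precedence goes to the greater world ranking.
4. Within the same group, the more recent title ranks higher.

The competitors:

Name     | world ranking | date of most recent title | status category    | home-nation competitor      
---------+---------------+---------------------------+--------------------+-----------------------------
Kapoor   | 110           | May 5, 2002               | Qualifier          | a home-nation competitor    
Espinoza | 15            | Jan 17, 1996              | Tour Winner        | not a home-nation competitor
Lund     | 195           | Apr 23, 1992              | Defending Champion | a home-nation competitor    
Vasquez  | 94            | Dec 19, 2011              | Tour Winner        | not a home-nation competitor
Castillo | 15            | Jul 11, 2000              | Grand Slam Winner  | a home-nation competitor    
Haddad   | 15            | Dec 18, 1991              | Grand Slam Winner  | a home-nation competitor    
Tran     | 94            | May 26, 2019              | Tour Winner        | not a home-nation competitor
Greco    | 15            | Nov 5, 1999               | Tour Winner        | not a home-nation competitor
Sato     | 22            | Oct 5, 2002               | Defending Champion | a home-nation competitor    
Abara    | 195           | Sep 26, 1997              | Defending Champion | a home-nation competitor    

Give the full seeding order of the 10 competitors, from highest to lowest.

By status category: Abara, Lund and Sato (Defending Champion); then Castillo and Haddad (Grand Slam Winner); then Tran, Vasquez, Greco and Espinoza (Tour Winner); then Kapoor (Qualifier).
Abara, Lund and Sato are each a home-nation competitor, so the next rule applies.
Among Abara, Lund and Sato, by world ranking (higher first): Abara and Lund (195) before Sato (22).
Among Abara and Lund, by date of most recent title (later first): Abara (Sep 26, 1997) before Lund (Apr 23, 1992).
Castillo and Haddad are each a home-nation competitor, so the next rule applies.
Castillo and Haddad both have world ranking 15, so the next rule applies.
Among Castillo and Haddad, by date of most recent title (later first): Castillo (Jul 11, 2000) before Haddad (Dec 18, 1991).
Tran, Vasquez, Greco and Espinoza are each not a home-nation competitor, so the next rule applies.
Among Tran, Vasquez, Greco and Espinoza, by world ranking (higher first): Tran and Vasquez (94) before Greco and Espinoza (15).
Among Tran and Vasquez, by date of most recent title (later first): Tran (May 26, 2019) before Vasquez (Dec 19, 2011).
Among Greco and Espinoza, by date of most recent title (later first): Greco (Nov 5, 1999) before Espinoza (Jan 17, 1996).
Full order: Abara, Lund, Sato, Castillo, Haddad, Tran, Vasquez, Greco, Espinoza, Kapoor.

Abara, Lund, Sato, Castillo, Haddad, Tran, Vasquez, Greco, Espinoza, Kapoor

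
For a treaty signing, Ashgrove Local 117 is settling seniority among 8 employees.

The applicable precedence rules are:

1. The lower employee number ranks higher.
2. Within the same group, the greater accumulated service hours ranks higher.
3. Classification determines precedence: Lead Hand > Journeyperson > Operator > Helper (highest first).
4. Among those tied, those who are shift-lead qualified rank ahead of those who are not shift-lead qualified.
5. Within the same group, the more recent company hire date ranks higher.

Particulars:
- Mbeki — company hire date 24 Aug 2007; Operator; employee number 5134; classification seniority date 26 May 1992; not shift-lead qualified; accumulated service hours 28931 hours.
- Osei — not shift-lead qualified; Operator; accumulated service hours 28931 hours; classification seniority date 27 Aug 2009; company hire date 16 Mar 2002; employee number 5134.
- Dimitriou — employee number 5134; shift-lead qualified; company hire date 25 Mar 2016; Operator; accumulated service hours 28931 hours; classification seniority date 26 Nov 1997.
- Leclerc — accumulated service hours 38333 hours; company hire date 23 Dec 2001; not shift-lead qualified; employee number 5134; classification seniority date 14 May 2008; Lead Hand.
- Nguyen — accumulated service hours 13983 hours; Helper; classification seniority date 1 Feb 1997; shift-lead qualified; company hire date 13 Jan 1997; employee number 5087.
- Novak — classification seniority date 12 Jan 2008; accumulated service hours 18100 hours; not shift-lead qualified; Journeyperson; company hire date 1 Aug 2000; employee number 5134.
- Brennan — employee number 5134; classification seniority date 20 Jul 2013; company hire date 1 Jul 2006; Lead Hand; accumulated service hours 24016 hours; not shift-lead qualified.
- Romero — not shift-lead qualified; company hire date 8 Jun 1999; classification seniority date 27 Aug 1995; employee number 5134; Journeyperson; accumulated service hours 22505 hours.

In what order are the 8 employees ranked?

By employee number (lower first): Nguyen (5087); then Leclerc, Dimitriou, Mbeki, Osei, Brennan, Romero and Novak (each 5134).
Among Leclerc, Dimitriou, Mbeki, Osei, Brennan, Romero and Novak, by accumulated service hours (higher first): Leclerc (38333 hours) before Dimitriou, Mbeki and Osei (28931 hours) before Brennan (24016 hours) before Romero (22505 hours) before Novak (18100 hours).
Dimitriou, Mbeki and Osei are each Operator, so the next rule applies.
Among Dimitriou, Mbeki and Osei, shift-lead qualified before not shift-lead qualified: Dimitriou (shift-lead qualified) before Mbeki and Osei (not shift-lead qualified).
Among Mbeki and Osei, by company hire date (later first): Mbeki (24 Aug 2007) before Osei (16 Mar 2002).
Full order: Nguyen, Leclerc, Dimitriou, Mbeki, Osei, Brennan, Romero, Novak.

Nguyen, Leclerc, Dimitriou, Mbeki, Osei, Brennan, Romero, Novak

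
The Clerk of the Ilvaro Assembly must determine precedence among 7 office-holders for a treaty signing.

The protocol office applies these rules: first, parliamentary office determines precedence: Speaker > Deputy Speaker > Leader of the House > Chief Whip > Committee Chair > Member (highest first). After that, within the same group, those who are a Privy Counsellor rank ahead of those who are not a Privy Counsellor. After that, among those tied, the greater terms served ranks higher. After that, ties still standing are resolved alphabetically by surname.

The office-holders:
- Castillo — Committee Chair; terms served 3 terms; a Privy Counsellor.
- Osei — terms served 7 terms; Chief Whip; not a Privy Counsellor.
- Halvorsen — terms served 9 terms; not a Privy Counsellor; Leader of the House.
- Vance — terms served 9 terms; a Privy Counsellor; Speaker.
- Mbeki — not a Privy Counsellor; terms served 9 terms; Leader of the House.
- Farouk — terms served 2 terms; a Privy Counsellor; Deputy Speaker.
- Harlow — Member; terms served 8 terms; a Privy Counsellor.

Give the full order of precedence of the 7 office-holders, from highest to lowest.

By parliamentary office: Vance (Speaker); then Farouk (Deputy Speaker); then Halvorsen and Mbeki (Leader of the House); then Osei (Chief Whip); then Castillo (Committee Chair); then Harlow (Member).
Halvorsen and Mbeki are each not a Privy Counsellor, so the next rule applies.
Halvorsen and Mbeki both have terms served 9 terms, so the next rule applies.
Among Halvorsen and Mbeki, alphabetically by surname: Halvorsen before Mbeki.
Full order: Vance, Farouk, Halvorsen, Mbeki, Osei, Castillo, Harlow.

Vance, Farouk, Halvorsen, Mbeki, Osei, Castillo, Harlow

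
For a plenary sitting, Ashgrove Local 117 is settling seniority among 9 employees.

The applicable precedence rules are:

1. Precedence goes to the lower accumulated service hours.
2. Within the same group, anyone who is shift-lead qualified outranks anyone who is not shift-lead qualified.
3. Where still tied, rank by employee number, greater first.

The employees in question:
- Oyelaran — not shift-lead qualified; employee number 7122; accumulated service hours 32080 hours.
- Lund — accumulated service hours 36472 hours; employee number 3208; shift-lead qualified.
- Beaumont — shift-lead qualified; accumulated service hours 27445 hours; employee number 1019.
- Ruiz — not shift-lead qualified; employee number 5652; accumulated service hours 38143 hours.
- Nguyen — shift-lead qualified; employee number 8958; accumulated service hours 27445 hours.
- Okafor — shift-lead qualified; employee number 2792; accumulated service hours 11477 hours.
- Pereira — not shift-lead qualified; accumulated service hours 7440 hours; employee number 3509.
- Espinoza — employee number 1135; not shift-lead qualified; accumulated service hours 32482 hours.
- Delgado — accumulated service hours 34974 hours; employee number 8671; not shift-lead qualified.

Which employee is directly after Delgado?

Lund

By accumulated service hours (lower first): Pereira (7440 hours); then Okafor (11477 hours); then Nguyen and Beaumont (both 27445 hours); then Oyelaran (32080 hours); then Espinoza (32482 hours); then Delgado (34974 hours); then Lund (36472 hours); then Ruiz (38143 hours).
Nguyen and Beaumont are each shift-lead qualified, so the next rule applies.
Among Nguyen and Beaumont, by employee number (higher first): Nguyen (8958) before Beaumont (1019).
Order: Pereira, Okafor, Nguyen, Beaumont, Oyelaran, Espinoza, Delgado, Lund, Ruiz.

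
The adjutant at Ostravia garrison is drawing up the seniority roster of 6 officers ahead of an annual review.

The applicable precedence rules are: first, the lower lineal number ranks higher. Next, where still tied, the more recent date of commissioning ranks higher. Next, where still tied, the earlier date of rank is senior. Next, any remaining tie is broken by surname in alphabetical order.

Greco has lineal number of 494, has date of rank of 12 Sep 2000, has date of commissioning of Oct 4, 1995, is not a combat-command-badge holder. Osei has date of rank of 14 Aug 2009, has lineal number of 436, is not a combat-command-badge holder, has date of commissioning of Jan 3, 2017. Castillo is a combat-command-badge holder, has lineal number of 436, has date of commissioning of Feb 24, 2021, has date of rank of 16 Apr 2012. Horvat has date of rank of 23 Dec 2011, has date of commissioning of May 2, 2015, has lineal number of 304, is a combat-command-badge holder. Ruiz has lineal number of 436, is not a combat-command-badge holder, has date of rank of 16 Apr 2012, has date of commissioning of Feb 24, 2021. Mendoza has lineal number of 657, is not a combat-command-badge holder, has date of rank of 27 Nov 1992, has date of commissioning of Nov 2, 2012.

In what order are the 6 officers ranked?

By lineal number (lower first): Horvat (304); then Castillo, Ruiz and Osei (each 436); then Greco (494); then Mendoza (657).
Among Castillo, Ruiz and Osei, by date of commissioning (later first): Castillo and Ruiz (Feb 24, 2021) before Osei (Jan 3, 2017).
Castillo and Ruiz both have date of rank 16 Apr 2012, so the next rule applies.
Among Castillo and Ruiz, alphabetically by surname: Castillo before Ruiz.
Full order: Horvat, Castillo, Ruiz, Osei, Greco, Mendoza.

Horvat, Castillo, Ruiz, Osei, Greco, Mendoza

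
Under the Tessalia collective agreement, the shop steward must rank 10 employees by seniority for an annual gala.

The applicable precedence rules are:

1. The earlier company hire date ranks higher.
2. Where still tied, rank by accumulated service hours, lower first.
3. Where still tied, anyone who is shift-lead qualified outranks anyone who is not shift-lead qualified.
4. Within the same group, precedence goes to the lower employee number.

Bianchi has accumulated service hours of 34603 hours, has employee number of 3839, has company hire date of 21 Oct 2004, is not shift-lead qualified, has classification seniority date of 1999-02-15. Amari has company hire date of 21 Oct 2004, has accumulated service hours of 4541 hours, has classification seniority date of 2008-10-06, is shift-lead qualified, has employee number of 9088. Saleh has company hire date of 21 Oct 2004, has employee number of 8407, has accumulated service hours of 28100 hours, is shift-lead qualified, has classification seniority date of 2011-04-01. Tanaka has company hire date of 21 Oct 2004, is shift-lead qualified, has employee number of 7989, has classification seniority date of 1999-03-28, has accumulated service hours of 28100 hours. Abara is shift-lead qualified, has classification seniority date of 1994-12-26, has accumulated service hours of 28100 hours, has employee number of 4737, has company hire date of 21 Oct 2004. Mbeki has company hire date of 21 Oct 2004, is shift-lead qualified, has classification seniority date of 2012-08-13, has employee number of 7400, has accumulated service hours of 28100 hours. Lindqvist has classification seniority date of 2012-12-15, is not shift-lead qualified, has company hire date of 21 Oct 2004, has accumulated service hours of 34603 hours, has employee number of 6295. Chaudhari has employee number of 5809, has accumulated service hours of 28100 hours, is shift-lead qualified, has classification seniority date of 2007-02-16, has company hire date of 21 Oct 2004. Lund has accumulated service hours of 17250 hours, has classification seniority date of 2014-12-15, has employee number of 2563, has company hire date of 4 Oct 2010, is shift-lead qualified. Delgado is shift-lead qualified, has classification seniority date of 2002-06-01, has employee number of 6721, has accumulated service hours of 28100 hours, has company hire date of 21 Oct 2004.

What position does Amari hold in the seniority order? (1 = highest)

By company hire date (earlier first): Amari, Abara, Chaudhari, Delgado, Mbeki, Tanaka, Saleh, Bianchi and Lindqvist (each 21 Oct 2004); then Lund (4 Oct 2010).
Among Amari, Abara, Chaudhari, Delgado, Mbeki, Tanaka, Saleh, Bianchi and Lindqvist, by accumulated service hours (lower first): Amari (4541 hours) before Abara, Chaudhari, Delgado, Mbeki, Tanaka and Saleh (28100 hours) before Bianchi and Lindqvist (34603 hours).
Abara, Chaudhari, Delgado, Mbeki, Tanaka and Saleh are each shift-lead qualified, so the next rule applies.
Among Abara, Chaudhari, Delgado, Mbeki, Tanaka and Saleh, by employee number (lower first): Abara (4737) before Chaudhari (5809) before Delgado (6721) before Mbeki (7400) before Tanaka (7989) before Saleh (8407).
Bianchi and Lindqvist are each not shift-lead qualified, so the next rule applies.
Among Bianchi and Lindqvist, by employee number (lower first): Bianchi (3839) before Lindqvist (6295).
Order: Amari, Abara, Chaudhari, Delgado, Mbeki, Tanaka, Saleh, Bianchi, Lindqvist, Lund. So position 1.

1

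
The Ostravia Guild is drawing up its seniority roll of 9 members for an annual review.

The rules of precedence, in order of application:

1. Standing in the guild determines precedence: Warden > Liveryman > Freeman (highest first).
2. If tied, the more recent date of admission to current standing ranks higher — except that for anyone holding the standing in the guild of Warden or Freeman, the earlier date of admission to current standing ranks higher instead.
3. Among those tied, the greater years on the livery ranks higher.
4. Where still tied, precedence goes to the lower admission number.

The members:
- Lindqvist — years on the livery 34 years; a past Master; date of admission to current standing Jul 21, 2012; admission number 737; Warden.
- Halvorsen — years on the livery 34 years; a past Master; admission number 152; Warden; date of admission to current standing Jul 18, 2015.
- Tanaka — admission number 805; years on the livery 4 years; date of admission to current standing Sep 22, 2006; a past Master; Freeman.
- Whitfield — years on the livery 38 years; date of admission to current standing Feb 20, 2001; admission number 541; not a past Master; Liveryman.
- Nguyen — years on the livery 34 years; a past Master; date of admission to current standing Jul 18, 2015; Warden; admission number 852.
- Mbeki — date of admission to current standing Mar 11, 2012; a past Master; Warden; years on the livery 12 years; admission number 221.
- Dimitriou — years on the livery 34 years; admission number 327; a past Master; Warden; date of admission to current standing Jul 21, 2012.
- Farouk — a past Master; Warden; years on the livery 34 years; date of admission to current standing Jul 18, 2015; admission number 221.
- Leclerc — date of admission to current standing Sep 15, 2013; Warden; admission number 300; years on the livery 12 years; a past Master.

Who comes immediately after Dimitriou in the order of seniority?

Lindqvist

By standing in the guild: Mbeki, Dimitriou, Lindqvist, Leclerc, Halvorsen, Farouk and Nguyen (Warden); then Whitfield (Liveryman); then Tanaka (Freeman).
Among Mbeki, Dimitriou, Lindqvist, Leclerc, Halvorsen, Farouk and Nguyen, by date of admission to current standing (earlier first) (reversed rule for this group): Mbeki (Mar 11, 2012) before Dimitriou and Lindqvist (Jul 21, 2012) before Leclerc (Sep 15, 2013) before Halvorsen, Farouk and Nguyen (Jul 18, 2015).
Dimitriou and Lindqvist both have years on the livery 34 years, so the next rule applies.
Among Dimitriou and Lindqvist, by admission number (lower first): Dimitriou (327) before Lindqvist (737).
Halvorsen, Farouk and Nguyen all have years on the livery 34 years, so the next rule applies.
Among Halvorsen, Farouk and Nguyen, by admission number (lower first): Halvorsen (152) before Farouk (221) before Nguyen (852).
Order: Mbeki, Dimitriou, Lindqvist, Leclerc, Halvorsen, Farouk, Nguyen, Whitfield, Tanaka.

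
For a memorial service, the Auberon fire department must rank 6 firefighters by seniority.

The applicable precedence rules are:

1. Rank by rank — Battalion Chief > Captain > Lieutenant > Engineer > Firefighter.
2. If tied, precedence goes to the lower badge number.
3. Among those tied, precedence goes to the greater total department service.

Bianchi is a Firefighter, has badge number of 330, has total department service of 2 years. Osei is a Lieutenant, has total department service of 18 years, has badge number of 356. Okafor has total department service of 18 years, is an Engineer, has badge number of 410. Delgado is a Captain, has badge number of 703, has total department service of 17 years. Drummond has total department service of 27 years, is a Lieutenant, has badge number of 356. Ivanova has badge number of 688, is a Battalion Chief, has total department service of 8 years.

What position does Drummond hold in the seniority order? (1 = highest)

3

By rank: Ivanova (Battalion Chief); then Delgado (Captain); then Drummond and Osei (Lieutenant); then Okafor (Engineer); then Bianchi (Firefighter).
Drummond and Osei both have badge number 356, so the next rule applies.
Among Drummond and Osei, by total department service (higher first): Drummond (27 years) before Osei (18 years).
Order: Ivanova, Delgado, Drummond, Osei, Okafor, Bianchi. So position 3.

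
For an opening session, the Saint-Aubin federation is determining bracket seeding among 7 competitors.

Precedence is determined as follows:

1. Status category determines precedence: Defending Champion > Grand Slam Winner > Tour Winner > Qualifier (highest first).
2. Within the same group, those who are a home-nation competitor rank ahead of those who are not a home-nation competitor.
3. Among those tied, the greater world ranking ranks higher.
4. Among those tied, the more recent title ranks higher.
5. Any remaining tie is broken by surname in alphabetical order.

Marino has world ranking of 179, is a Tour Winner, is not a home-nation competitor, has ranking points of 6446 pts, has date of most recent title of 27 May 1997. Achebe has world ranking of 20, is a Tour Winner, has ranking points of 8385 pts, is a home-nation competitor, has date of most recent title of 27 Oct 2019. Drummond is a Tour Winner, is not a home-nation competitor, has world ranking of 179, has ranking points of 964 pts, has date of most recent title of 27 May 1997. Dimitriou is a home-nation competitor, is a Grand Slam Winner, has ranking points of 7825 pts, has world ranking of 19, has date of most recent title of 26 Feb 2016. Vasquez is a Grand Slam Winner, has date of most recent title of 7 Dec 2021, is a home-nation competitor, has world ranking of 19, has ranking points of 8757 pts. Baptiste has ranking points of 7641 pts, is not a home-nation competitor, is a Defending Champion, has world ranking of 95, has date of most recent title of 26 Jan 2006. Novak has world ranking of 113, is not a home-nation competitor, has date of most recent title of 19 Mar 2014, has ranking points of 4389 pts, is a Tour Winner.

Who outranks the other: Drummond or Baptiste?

Baptiste

By status category: Baptiste (Defending Champion); then Vasquez and Dimitriou (Grand Slam Winner); then Achebe, Drummond, Marino and Novak (Tour Winner).
Vasquez and Dimitriou are each a home-nation competitor, so the next rule applies.
Vasquez and Dimitriou both have world ranking 19, so the next rule applies.
Among Vasquez and Dimitriou, by date of most recent title (later first): Vasquez (7 Dec 2021) before Dimitriou (26 Feb 2016).
Among Achebe, Drummond, Marino and Novak, a home-nation competitor before not a home-nation competitor: Achebe (a home-nation competitor) before Drummond, Marino and Novak (not a home-nation competitor).
Among Drummond, Marino and Novak, by world ranking (higher first): Drummond and Marino (179) before Novak (113).
Drummond and Marino both have date of most recent title 27 May 1997, so the next rule applies.
Among Drummond and Marino, alphabetically by surname: Drummond before Marino.
So Baptiste takes precedence.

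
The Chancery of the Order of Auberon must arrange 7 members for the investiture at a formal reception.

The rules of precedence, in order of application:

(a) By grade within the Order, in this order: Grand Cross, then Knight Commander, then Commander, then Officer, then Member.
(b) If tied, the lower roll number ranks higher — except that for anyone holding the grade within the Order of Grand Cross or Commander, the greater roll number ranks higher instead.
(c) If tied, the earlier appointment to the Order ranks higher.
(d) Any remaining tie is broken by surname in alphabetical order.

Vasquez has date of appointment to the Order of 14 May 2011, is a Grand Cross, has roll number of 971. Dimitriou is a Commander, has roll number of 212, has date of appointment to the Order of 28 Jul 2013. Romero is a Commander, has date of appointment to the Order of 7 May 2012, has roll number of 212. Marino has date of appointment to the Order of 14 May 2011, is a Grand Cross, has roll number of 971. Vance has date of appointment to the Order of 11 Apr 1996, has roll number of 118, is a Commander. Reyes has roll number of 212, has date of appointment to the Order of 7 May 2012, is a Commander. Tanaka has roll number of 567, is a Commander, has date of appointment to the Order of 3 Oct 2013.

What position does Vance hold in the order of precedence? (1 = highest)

7

By grade within the Order: Marino and Vasquez (Grand Cross); then Tanaka, Reyes, Romero, Dimitriou and Vance (Commander).
Marino and Vasquez both have roll number 971, so the next rule applies.
Marino and Vasquez both have date of appointment to the Order 14 May 2011, so the next rule applies.
Among Marino and Vasquez, alphabetically by surname: Marino before Vasquez.
Among Tanaka, Reyes, Romero, Dimitriou and Vance, by roll number (higher first) (reversed rule for this group): Tanaka (567) before Reyes, Romero and Dimitriou (212) before Vance (118).
Among Reyes, Romero and Dimitriou, by date of appointment to the Order (earlier first): Reyes and Romero (7 May 2012) before Dimitriou (28 Jul 2013).
Among Reyes and Romero, alphabetically by surname: Reyes before Romero.
Order: Marino, Vasquez, Tanaka, Reyes, Romero, Dimitriou, Vance. So position 7.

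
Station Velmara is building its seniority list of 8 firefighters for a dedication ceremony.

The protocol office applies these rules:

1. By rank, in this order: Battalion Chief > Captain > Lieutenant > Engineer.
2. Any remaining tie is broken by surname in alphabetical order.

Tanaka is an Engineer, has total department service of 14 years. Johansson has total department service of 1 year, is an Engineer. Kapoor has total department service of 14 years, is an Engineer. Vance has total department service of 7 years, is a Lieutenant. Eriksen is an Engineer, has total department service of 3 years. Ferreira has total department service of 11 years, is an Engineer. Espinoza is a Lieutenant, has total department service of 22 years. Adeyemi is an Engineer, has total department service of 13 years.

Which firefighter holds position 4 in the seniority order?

By rank: Espinoza and Vance (Lieutenant); then Adeyemi, Eriksen, Ferreira, Johansson, Kapoor and Tanaka (Engineer).
Among Espinoza and Vance, alphabetically by surname: Espinoza before Vance.
Among Adeyemi, Eriksen, Ferreira, Johansson, Kapoor and Tanaka, alphabetically by surname: Adeyemi before Eriksen before Ferreira before Johansson before Kapoor before Tanaka.
Order: Espinoza, Vance, Adeyemi, Eriksen, Ferreira, Johansson, Kapoor, Tanaka.

Eriksen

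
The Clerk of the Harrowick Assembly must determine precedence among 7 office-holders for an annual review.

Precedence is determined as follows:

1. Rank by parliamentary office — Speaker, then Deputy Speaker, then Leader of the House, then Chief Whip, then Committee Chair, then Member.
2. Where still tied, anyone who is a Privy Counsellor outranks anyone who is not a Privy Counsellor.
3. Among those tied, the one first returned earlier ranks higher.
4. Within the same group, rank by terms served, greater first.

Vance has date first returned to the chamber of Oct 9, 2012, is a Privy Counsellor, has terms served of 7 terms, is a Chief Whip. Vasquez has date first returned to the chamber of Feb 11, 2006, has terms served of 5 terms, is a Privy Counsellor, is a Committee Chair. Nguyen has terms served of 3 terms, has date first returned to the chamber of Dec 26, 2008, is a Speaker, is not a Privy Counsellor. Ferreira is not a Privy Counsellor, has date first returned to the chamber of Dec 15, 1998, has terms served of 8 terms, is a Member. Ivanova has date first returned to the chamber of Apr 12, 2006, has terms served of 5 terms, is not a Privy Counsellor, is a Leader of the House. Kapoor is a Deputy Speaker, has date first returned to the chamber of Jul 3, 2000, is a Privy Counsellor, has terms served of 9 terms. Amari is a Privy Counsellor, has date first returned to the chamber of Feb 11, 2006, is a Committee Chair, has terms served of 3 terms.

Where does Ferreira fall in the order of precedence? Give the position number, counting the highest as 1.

7

By parliamentary office: Nguyen (Speaker); then Kapoor (Deputy Speaker); then Ivanova (Leader of the House); then Vance (Chief Whip); then Vasquez and Amari (Committee Chair); then Ferreira (Member).
Vasquez and Amari are each a Privy Counsellor, so the next rule applies.
Vasquez and Amari both have date first returned to the chamber Feb 11, 2006, so the next rule applies.
Among Vasquez and Amari, by terms served (higher first): Vasquez (5 terms) before Amari (3 terms).
Order: Nguyen, Kapoor, Ivanova, Vance, Vasquez, Amari, Ferreira. So position 7.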